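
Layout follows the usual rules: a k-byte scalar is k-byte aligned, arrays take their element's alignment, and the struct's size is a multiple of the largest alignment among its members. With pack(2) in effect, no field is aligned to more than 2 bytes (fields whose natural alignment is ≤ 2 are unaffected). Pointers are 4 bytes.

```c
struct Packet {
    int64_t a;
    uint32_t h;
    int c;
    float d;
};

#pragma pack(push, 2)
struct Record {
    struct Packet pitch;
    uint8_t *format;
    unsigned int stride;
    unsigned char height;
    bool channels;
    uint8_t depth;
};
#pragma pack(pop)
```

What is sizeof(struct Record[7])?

Packet: a at 0 (size 8, align 8) → ends 8; h at 8 (size 4, align 4) → ends 12; c at 12 (size 4, align 4) → ends 16; d at 16 (size 4, align 4) → ends 20; tail pad 4 to reach multiple of 8; total 24 bytes, alignment 8
pitch at 0 (size 24, align 2) → ends 24
format at 24 (size 4, align 2) → ends 28
stride at 28 (size 4, align 2) → ends 32
height at 32 (size 1, align 1) → ends 33
channels at 33 (size 1, align 1) → ends 34
depth at 34 (size 1, align 1) → ends 35
tail pad 1 to reach multiple of 2
total 36 bytes, alignment 2
array of 7: 7 × 36 = 252

252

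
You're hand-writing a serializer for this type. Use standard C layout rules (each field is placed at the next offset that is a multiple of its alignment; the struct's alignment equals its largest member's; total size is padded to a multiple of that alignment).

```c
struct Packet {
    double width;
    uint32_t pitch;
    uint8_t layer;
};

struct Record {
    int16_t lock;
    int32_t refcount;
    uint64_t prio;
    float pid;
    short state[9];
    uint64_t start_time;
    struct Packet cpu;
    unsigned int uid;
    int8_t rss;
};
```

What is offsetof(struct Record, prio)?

8

Packet: @0: width [8B, align 8] → 8; @8: pitch [4B, align 4] → 12; @12: layer [1B, align 1] → 13; +3 tail pad (align 8); size 16, align 8
@0: lock [2B, align 2] → 2
+2 pad (align 4)
@4: refcount [4B, align 4] → 8
@8: prio [8B, align 8] → 16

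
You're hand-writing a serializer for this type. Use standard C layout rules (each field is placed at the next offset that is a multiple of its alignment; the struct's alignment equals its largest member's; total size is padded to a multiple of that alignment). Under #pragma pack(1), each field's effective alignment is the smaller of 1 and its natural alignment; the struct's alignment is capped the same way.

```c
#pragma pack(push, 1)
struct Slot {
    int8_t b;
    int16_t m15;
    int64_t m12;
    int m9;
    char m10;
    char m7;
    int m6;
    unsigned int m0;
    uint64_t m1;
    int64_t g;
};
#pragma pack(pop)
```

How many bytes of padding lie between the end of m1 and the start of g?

0..1  b  (1B, 1-aligned)
1..3  m15  (2B, 1-aligned)
3..11  m12  (8B, 1-aligned)
11..15  m9  (4B, 1-aligned)
15..16  m10  (1B, 1-aligned)
16..17  m7  (1B, 1-aligned)
17..21  m6  (4B, 1-aligned)
21..25  m0  (4B, 1-aligned)
25..33  m1  (8B, 1-aligned)
33..41  g  (8B, 1-aligned)

0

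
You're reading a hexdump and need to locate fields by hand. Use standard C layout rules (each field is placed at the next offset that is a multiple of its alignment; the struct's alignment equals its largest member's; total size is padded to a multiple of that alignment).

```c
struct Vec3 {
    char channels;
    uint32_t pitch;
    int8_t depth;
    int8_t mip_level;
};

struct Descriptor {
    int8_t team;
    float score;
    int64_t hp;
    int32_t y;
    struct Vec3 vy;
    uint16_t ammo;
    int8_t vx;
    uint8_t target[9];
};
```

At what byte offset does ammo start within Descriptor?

32

Vec3: channels at 0 (size 1, align 1) → ends 1; pad 3 to align 4 for pitch; pitch at 4 (size 4, align 4) → ends 8; depth at 8 (size 1, align 1) → ends 9; mip_level at 9 (size 1, align 1) → ends 10; tail pad 2 to reach multiple of 4; total 12 bytes, alignment 4
team at 0 (size 1, align 1) → ends 1
pad 3 to align 4 for score
score at 4 (size 4, align 4) → ends 8
hp at 8 (size 8, align 8) → ends 16
y at 16 (size 4, align 4) → ends 20
vy at 20 (size 12, align 4) → ends 32
ammo at 32 (size 2, align 2) → ends 34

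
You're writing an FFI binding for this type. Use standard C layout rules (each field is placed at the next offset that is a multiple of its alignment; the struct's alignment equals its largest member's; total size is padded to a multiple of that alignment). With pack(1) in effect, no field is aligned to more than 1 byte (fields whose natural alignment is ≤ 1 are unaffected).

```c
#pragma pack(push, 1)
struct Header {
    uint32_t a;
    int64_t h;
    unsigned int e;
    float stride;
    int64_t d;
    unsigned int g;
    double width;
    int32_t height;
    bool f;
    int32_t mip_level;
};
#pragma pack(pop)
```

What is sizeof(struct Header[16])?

a at 0 (size 4, align 1) → ends 4
h at 4 (size 8, align 1) → ends 12
e at 12 (size 4, align 1) → ends 16
stride at 16 (size 4, align 1) → ends 20
d at 20 (size 8, align 1) → ends 28
g at 28 (size 4, align 1) → ends 32
width at 32 (size 8, align 1) → ends 40
height at 40 (size 4, align 1) → ends 44
f at 44 (size 1, align 1) → ends 45
mip_level at 45 (size 4, align 1) → ends 49
total 49 bytes, alignment 1
array of 16: 16 × 49 = 784

784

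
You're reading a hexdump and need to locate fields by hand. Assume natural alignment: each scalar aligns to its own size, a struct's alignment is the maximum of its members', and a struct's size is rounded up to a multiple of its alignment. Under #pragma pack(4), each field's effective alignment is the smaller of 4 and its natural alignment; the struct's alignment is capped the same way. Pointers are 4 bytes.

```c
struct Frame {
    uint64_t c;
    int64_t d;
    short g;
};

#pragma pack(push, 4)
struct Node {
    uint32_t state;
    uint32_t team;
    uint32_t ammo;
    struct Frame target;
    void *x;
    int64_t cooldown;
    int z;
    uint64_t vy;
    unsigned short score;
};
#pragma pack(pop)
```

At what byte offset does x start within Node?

36

Frame: 0..8  c  (8B, 8-aligned); 8..16  d  (8B, 8-aligned); 16..18  g  (2B, 2-aligned); 18..24  -- tail padding (6B); sizeof = 24, alignof = 8
0..4  state  (4B, 4-aligned)
4..8  team  (4B, 4-aligned)
8..12  ammo  (4B, 4-aligned)
12..36  target  (24B, 4-aligned)
36..40  x  (4B, 4-aligned)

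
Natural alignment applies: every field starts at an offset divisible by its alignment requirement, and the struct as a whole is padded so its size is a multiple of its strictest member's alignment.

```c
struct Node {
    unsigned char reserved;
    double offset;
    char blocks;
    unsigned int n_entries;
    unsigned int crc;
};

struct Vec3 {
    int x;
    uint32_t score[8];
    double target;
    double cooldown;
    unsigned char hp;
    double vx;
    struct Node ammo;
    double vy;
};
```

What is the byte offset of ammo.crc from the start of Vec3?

96

Node: 0..1  reserved  (1B, 1-aligned); 1..8  -- padding (7B); 8..16  offset  (8B, 8-aligned); 16..17  blocks  (1B, 1-aligned); 17..20  -- padding (3B); 20..24  n_entries  (4B, 4-aligned); 24..28  crc  (4B, 4-aligned); 28..32  -- tail padding (4B); sizeof = 32, alignof = 8
0..4  x  (4B, 4-aligned)
4..36  score  (32B, 4-aligned)
36..40  -- padding (4B)
40..48  target  (8B, 8-aligned)
48..56  cooldown  (8B, 8-aligned)
56..57  hp  (1B, 1-aligned)
57..64  -- padding (7B)
64..72  vx  (8B, 8-aligned)
72..104  ammo  (32B, 8-aligned)
within Node: crc at 24
72 + 24 = 96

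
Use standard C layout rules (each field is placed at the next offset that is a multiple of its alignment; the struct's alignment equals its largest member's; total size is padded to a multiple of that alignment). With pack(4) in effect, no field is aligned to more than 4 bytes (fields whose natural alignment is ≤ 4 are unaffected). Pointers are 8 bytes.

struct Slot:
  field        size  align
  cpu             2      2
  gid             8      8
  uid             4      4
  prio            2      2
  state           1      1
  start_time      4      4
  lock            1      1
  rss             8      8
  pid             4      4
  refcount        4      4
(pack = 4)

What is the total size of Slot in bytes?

0..2  cpu  (2B, 2-aligned)
2..4  -- padding (2B)
4..12  gid  (8B, 4-aligned)
12..16  uid  (4B, 4-aligned)
16..18  prio  (2B, 2-aligned)
18..19  state  (1B, 1-aligned)
19..20  -- padding (1B)
20..24  start_time  (4B, 4-aligned)
24..25  lock  (1B, 1-aligned)
25..28  -- padding (3B)
28..36  rss  (8B, 4-aligned)
36..40  pid  (4B, 4-aligned)
40..44  refcount  (4B, 4-aligned)
sizeof = 44, alignof = 4

44 bytes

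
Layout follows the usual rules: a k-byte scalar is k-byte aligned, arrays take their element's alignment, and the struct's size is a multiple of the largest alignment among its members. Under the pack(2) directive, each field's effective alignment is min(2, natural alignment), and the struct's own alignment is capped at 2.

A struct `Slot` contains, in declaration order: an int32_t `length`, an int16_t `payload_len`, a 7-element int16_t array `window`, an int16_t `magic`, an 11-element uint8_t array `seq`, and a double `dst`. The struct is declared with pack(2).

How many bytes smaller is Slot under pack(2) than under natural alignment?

6

natural layout:
  length at 0 (size 4, align 4) → ends 4
  payload_len at 4 (size 2, align 2) → ends 6
  window at 6 (size 14, align 2) → ends 20
  magic at 20 (size 2, align 2) → ends 22
  seq at 22 (size 11, align 1) → ends 33
  pad 7 to align 8 for dst
  dst at 40 (size 8, align 8) → ends 48
  total 48 bytes, alignment 8
packed(2) layout:
  length at 0 (size 4, align 2) → ends 4
  payload_len at 4 (size 2, align 2) → ends 6
  window at 6 (size 14, align 2) → ends 20
  magic at 20 (size 2, align 2) → ends 22
  seq at 22 (size 11, align 1) → ends 33
  pad 1 to align 2 for dst
  dst at 34 (size 8, align 2) → ends 42
  total 42 bytes, alignment 2
48 − 42 = 6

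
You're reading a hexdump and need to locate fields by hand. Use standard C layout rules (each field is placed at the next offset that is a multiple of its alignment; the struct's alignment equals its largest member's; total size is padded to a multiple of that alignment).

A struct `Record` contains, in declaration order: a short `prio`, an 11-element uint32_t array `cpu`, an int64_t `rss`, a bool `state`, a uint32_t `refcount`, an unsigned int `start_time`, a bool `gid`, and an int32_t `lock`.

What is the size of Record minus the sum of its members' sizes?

12

prio at 0 (size 2, align 2) → ends 2
pad 2 to align 4 for cpu
cpu at 4 (size 44, align 4) → ends 48
rss at 48 (size 8, align 8) → ends 56
state at 56 (size 1, align 1) → ends 57
pad 3 to align 4 for refcount
refcount at 60 (size 4, align 4) → ends 64
start_time at 64 (size 4, align 4) → ends 68
gid at 68 (size 1, align 1) → ends 69
pad 3 to align 4 for lock
lock at 72 (size 4, align 4) → ends 76
tail pad 4 to reach multiple of 8
total 80 bytes, alignment 8
data bytes 68, size 80 → padding 12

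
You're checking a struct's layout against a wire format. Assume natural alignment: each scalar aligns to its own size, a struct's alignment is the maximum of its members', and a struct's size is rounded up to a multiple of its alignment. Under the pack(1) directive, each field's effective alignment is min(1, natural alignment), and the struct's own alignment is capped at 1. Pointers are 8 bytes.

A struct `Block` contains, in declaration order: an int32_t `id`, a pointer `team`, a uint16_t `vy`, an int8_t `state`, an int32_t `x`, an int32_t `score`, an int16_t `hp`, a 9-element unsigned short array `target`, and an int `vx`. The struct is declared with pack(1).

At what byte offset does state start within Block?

@0: id [4B, align 1] → 4
@4: team [8B, align 1] → 12
@12: vy [2B, align 1] → 14
@14: state [1B, align 1] → 15

14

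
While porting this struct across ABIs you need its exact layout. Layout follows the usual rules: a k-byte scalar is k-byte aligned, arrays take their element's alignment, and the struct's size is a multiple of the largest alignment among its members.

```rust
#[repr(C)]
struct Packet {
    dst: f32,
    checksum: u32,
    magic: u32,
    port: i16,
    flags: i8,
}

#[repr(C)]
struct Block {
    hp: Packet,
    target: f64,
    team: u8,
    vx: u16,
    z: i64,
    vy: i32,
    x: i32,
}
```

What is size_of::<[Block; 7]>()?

Packet: 0..4  dst  (4B, 4-aligned); 4..8  checksum  (4B, 4-aligned); 8..12  magic  (4B, 4-aligned); 12..14  port  (2B, 2-aligned); 14..15  flags  (1B, 1-aligned); 15..16  -- tail padding (1B); sizeof = 16, alignof = 4
0..16  hp  (16B, 4-aligned)
16..24  target  (8B, 8-aligned)
24..25  team  (1B, 1-aligned)
25..26  -- padding (1B)
26..28  vx  (2B, 2-aligned)
28..32  -- padding (4B)
32..40  z  (8B, 8-aligned)
40..44  vy  (4B, 4-aligned)
44..48  x  (4B, 4-aligned)
sizeof = 48, alignof = 8
array of 7: 7 × 48 = 336

336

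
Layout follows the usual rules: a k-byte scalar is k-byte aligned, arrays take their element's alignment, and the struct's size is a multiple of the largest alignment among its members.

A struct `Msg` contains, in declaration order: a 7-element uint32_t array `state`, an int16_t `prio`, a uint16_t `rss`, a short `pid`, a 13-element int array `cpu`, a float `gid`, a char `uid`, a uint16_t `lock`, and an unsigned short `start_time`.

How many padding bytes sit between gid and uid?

0

@0: state [28B, align 4] → 28
@28: prio [2B, align 2] → 30
@30: rss [2B, align 2] → 32
@32: pid [2B, align 2] → 34
+2 pad (align 4)
@36: cpu [52B, align 4] → 88
@88: gid [4B, align 4] → 92
@92: uid [1B, align 1] → 93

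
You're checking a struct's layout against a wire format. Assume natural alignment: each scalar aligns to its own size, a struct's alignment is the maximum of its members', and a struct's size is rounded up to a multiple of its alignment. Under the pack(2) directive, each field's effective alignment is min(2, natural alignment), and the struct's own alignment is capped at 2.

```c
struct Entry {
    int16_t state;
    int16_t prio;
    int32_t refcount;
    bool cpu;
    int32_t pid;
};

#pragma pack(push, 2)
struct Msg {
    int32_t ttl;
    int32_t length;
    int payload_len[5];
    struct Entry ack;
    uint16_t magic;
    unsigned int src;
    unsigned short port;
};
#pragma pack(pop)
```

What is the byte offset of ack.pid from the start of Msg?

40

Entry: state at 0 (size 2, align 2) → ends 2; prio at 2 (size 2, align 2) → ends 4; refcount at 4 (size 4, align 4) → ends 8; cpu at 8 (size 1, align 1) → ends 9; pad 3 to align 4 for pid; pid at 12 (size 4, align 4) → ends 16; total 16 bytes, alignment 4
ttl at 0 (size 4, align 2) → ends 4
length at 4 (size 4, align 2) → ends 8
payload_len at 8 (size 20, align 2) → ends 28
ack at 28 (size 16, align 2) → ends 44
within Entry: pid at 12
28 + 12 = 40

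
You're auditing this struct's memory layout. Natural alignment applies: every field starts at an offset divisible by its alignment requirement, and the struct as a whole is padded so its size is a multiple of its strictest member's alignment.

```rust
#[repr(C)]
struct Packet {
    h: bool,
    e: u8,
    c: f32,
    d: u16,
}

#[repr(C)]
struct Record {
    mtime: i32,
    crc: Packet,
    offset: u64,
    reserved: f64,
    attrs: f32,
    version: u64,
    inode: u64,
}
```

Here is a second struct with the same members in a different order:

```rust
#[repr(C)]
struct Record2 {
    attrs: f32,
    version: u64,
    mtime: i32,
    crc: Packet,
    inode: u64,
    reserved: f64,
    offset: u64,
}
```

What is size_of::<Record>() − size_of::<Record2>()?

0

Packet: 0..1  h  (1B, 1-aligned); 1..2  e  (1B, 1-aligned); 2..4  -- padding (2B); 4..8  c  (4B, 4-aligned); 8..10  d  (2B, 2-aligned); 10..12  -- tail padding (2B); sizeof = 12, alignof = 4
0..4  mtime  (4B, 4-aligned)
4..16  crc  (12B, 4-aligned)
16..24  offset  (8B, 8-aligned)
24..32  reserved  (8B, 8-aligned)
32..36  attrs  (4B, 4-aligned)
36..40  -- padding (4B)
40..48  version  (8B, 8-aligned)
48..56  inode  (8B, 8-aligned)
sizeof = 56, alignof = 8
— Record2 —
0..4  attrs  (4B, 4-aligned)
4..8  -- padding (4B)
8..16  version  (8B, 8-aligned)
16..20  mtime  (4B, 4-aligned)
20..32  crc  (12B, 4-aligned)
32..40  inode  (8B, 8-aligned)
40..48  reserved  (8B, 8-aligned)
48..56  offset  (8B, 8-aligned)
sizeof = 56, alignof = 8
56 − 56 = 0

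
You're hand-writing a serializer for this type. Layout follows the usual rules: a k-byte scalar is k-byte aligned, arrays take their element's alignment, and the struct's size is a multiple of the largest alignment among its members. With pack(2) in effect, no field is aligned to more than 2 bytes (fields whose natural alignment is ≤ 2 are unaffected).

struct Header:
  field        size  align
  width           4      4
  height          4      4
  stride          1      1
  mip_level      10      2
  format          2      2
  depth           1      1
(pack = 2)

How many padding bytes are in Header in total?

0..4  width  (4B, 2-aligned)
4..8  height  (4B, 2-aligned)
8..9  stride  (1B, 1-aligned)
9..10  -- padding (1B)
10..20  mip_level  (10B, 2-aligned)
20..22  format  (2B, 2-aligned)
22..23  depth  (1B, 1-aligned)
23..24  -- tail padding (1B)
sizeof = 24, alignof = 2
data bytes 22, size 24 → padding 2

2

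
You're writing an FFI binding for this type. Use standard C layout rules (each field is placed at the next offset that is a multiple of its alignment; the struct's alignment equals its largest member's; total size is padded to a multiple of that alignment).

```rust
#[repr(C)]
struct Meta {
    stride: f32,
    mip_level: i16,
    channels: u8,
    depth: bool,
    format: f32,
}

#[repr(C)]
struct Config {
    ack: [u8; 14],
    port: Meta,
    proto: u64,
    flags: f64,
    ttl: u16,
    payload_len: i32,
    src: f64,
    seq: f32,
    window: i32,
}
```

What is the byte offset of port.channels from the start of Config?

Meta: 0..4  stride  (4B, 4-aligned); 4..6  mip_level  (2B, 2-aligned); 6..7  channels  (1B, 1-aligned); 7..8  depth  (1B, 1-aligned); 8..12  format  (4B, 4-aligned); sizeof = 12, alignof = 4
0..14  ack  (14B, 1-aligned)
14..16  -- padding (2B)
16..28  port  (12B, 4-aligned)
within Meta: channels at 6
16 + 6 = 22

22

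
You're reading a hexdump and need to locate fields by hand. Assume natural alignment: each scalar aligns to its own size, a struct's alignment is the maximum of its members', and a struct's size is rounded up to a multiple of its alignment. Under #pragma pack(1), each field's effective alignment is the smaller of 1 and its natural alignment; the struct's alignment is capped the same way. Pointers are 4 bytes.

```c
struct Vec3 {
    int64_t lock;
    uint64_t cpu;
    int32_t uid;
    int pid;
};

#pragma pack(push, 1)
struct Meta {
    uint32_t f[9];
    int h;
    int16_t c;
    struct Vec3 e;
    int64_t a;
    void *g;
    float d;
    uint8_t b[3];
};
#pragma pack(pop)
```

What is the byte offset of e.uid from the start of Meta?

Vec3: 0..8  lock  (8B, 8-aligned); 8..16  cpu  (8B, 8-aligned); 16..20  uid  (4B, 4-aligned); 20..24  pid  (4B, 4-aligned); sizeof = 24, alignof = 8
0..36  f  (36B, 1-aligned)
36..40  h  (4B, 1-aligned)
40..42  c  (2B, 1-aligned)
42..66  e  (24B, 1-aligned)
within Vec3: uid at 16
42 + 16 = 58

58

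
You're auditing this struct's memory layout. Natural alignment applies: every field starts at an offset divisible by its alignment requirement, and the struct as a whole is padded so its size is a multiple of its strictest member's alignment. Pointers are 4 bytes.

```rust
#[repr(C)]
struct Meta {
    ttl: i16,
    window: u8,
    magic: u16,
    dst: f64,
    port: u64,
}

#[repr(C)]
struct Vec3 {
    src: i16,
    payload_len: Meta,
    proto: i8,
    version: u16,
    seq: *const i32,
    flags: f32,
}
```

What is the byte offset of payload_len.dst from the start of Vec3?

Meta: 0..2  ttl  (2B, 2-aligned); 2..3  window  (1B, 1-aligned); 3..4  -- padding (1B); 4..6  magic  (2B, 2-aligned); 6..8  -- padding (2B); 8..16  dst  (8B, 8-aligned); 16..24  port  (8B, 8-aligned); sizeof = 24, alignof = 8
0..2  src  (2B, 2-aligned)
2..8  -- padding (6B)
8..32  payload_len  (24B, 8-aligned)
within Meta: dst at 8
8 + 8 = 16

16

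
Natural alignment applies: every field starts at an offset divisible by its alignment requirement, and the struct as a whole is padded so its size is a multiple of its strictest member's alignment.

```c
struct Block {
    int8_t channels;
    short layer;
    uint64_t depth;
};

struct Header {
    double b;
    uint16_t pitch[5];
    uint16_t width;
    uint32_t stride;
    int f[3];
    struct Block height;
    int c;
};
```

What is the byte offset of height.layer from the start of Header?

Block: @0: channels [1B, align 1] → 1; +1 pad (align 2); @2: layer [2B, align 2] → 4; +4 pad (align 8); @8: depth [8B, align 8] → 16; size 16, align 8
@0: b [8B, align 8] → 8
@8: pitch [10B, align 2] → 18
@18: width [2B, align 2] → 20
@20: stride [4B, align 4] → 24
@24: f [12B, align 4] → 36
+4 pad (align 8)
@40: height [16B, align 8] → 56
within Block: layer at 2
40 + 2 = 42

42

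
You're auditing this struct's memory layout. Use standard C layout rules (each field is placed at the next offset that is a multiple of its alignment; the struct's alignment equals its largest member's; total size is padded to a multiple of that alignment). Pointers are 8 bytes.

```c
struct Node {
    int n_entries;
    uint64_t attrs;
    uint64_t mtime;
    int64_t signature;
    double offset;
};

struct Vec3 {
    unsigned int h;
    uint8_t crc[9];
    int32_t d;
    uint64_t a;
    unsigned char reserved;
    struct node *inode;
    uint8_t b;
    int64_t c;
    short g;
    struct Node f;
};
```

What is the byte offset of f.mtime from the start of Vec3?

Node: @0: n_entries [4B, align 4] → 4; +4 pad (align 8); @8: attrs [8B, align 8] → 16; @16: mtime [8B, align 8] → 24; @24: signature [8B, align 8] → 32; @32: offset [8B, align 8] → 40; size 40, align 8
@0: h [4B, align 4] → 4
@4: crc [9B, align 1] → 13
+3 pad (align 4)
@16: d [4B, align 4] → 20
+4 pad (align 8)
@24: a [8B, align 8] → 32
@32: reserved [1B, align 1] → 33
+7 pad (align 8)
@40: inode [8B, align 8] → 48
@48: b [1B, align 1] → 49
+7 pad (align 8)
@56: c [8B, align 8] → 64
@64: g [2B, align 2] → 66
+6 pad (align 8)
@72: f [40B, align 8] → 112
within Node: mtime at 16
72 + 16 = 88

88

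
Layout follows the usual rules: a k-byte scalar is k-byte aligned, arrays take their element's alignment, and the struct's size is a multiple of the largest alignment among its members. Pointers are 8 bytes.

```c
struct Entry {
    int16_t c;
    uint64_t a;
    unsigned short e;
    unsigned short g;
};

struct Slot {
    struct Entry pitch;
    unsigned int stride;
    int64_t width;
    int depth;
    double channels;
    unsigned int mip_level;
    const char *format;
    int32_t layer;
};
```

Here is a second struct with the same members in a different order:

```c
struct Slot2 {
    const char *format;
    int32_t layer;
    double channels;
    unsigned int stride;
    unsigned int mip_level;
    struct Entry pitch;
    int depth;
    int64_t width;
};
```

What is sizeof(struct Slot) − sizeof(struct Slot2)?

8

Entry: 0..2  c  (2B, 2-aligned); 2..8  -- padding (6B); 8..16  a  (8B, 8-aligned); 16..18  e  (2B, 2-aligned); 18..20  g  (2B, 2-aligned); 20..24  -- tail padding (4B); sizeof = 24, alignof = 8
0..24  pitch  (24B, 8-aligned)
24..28  stride  (4B, 4-aligned)
28..32  -- padding (4B)
32..40  width  (8B, 8-aligned)
40..44  depth  (4B, 4-aligned)
44..48  -- padding (4B)
48..56  channels  (8B, 8-aligned)
56..60  mip_level  (4B, 4-aligned)
60..64  -- padding (4B)
64..72  format  (8B, 8-aligned)
72..76  layer  (4B, 4-aligned)
76..80  -- tail padding (4B)
sizeof = 80, alignof = 8
— Slot2 —
0..8  format  (8B, 8-aligned)
8..12  layer  (4B, 4-aligned)
12..16  -- padding (4B)
16..24  channels  (8B, 8-aligned)
24..28  stride  (4B, 4-aligned)
28..32  mip_level  (4B, 4-aligned)
32..56  pitch  (24B, 8-aligned)
56..60  depth  (4B, 4-aligned)
60..64  -- padding (4B)
64..72  width  (8B, 8-aligned)
sizeof = 72, alignof = 8
80 − 72 = 8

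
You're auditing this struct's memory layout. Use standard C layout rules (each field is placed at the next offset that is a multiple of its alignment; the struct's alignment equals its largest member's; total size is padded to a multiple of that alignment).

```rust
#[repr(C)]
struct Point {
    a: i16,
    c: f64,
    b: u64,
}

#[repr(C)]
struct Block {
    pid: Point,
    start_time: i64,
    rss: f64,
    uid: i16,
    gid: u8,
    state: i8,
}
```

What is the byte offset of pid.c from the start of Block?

Point: a at 0 (size 2, align 2) → ends 2; pad 6 to align 8 for c; c at 8 (size 8, align 8) → ends 16; b at 16 (size 8, align 8) → ends 24; total 24 bytes, alignment 8
pid at 0 (size 24, align 8) → ends 24
within Point: c at 8
0 + 8 = 8

8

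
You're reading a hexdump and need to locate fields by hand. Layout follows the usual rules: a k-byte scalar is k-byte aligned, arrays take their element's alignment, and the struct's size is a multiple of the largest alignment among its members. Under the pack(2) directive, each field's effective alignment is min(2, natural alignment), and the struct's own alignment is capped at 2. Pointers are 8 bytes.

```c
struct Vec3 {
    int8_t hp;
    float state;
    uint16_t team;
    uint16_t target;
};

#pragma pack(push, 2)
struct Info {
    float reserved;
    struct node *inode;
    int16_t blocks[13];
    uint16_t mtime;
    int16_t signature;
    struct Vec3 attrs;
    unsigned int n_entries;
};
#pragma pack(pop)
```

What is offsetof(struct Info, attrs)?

42

Vec3: @0: hp [1B, align 1] → 1; +3 pad (align 4); @4: state [4B, align 4] → 8; @8: team [2B, align 2] → 10; @10: target [2B, align 2] → 12; size 12, align 4
@0: reserved [4B, align 2] → 4
@4: inode [8B, align 2] → 12
@12: blocks [26B, align 2] → 38
@38: mtime [2B, align 2] → 40
@40: signature [2B, align 2] → 42
@42: attrs [12B, align 2] → 54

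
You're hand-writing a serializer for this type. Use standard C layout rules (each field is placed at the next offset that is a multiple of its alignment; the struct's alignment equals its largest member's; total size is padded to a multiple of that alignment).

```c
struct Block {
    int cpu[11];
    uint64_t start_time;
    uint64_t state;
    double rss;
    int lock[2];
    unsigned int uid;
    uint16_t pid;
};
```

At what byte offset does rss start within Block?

0..44  cpu  (44B, 4-aligned)
44..48  -- padding (4B)
48..56  start_time  (8B, 8-aligned)
56..64  state  (8B, 8-aligned)
64..72  rss  (8B, 8-aligned)

64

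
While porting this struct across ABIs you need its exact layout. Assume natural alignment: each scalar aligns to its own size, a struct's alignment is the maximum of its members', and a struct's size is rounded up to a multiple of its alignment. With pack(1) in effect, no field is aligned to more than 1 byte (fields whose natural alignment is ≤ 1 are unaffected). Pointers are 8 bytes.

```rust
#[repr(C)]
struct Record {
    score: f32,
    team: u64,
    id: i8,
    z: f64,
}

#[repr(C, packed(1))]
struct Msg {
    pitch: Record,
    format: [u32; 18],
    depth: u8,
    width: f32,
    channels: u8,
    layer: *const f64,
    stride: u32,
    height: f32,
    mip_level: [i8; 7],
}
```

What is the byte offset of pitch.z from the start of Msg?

24

Record: @0: score [4B, align 4] → 4; +4 pad (align 8); @8: team [8B, align 8] → 16; @16: id [1B, align 1] → 17; +7 pad (align 8); @24: z [8B, align 8] → 32; size 32, align 8
@0: pitch [32B, align 1] → 32
within Record: z at 24
0 + 24 = 24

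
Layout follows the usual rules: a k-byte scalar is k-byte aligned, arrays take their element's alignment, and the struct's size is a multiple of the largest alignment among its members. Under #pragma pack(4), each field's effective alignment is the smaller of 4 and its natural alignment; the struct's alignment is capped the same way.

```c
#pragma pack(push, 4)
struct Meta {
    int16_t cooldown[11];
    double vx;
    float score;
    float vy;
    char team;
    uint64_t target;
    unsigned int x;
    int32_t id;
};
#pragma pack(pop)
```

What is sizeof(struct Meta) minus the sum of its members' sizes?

5

cooldown at 0 (size 22, align 2) → ends 22
pad 2 to align 4 for vx
vx at 24 (size 8, align 4) → ends 32
score at 32 (size 4, align 4) → ends 36
vy at 36 (size 4, align 4) → ends 40
team at 40 (size 1, align 1) → ends 41
pad 3 to align 4 for target
target at 44 (size 8, align 4) → ends 52
x at 52 (size 4, align 4) → ends 56
id at 56 (size 4, align 4) → ends 60
total 60 bytes, alignment 4
data bytes 55, size 60 → padding 5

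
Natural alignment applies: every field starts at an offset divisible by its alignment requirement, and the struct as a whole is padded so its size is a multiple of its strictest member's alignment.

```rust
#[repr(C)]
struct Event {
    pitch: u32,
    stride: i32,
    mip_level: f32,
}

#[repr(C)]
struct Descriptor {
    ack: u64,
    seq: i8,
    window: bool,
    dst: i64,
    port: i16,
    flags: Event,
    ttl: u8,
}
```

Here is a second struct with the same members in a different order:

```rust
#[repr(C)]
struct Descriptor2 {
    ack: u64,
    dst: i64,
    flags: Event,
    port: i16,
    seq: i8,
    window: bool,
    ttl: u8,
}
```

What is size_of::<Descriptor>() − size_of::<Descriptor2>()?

8

Event: @0: pitch [4B, align 4] → 4; @4: stride [4B, align 4] → 8; @8: mip_level [4B, align 4] → 12; size 12, align 4
@0: ack [8B, align 8] → 8
@8: seq [1B, align 1] → 9
@9: window [1B, align 1] → 10
+6 pad (align 8)
@16: dst [8B, align 8] → 24
@24: port [2B, align 2] → 26
+2 pad (align 4)
@28: flags [12B, align 4] → 40
@40: ttl [1B, align 1] → 41
+7 tail pad (align 8)
size 48, align 8
— Descriptor2 —
@0: ack [8B, align 8] → 8
@8: dst [8B, align 8] → 16
@16: flags [12B, align 4] → 28
@28: port [2B, align 2] → 30
@30: seq [1B, align 1] → 31
@31: window [1B, align 1] → 32
@32: ttl [1B, align 1] → 33
+7 tail pad (align 8)
size 40, align 8
48 − 40 = 8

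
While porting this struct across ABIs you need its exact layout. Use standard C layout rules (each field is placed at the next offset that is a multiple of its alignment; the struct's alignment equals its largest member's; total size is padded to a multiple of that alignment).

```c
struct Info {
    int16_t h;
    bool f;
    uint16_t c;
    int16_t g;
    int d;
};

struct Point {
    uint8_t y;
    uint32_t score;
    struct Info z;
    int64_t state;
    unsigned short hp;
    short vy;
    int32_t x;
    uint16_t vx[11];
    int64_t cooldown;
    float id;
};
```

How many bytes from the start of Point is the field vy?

34

Info: @0: h [2B, align 2] → 2; @2: f [1B, align 1] → 3; +1 pad (align 2); @4: c [2B, align 2] → 6; @6: g [2B, align 2] → 8; @8: d [4B, align 4] → 12; size 12, align 4
@0: y [1B, align 1] → 1
+3 pad (align 4)
@4: score [4B, align 4] → 8
@8: z [12B, align 4] → 20
+4 pad (align 8)
@24: state [8B, align 8] → 32
@32: hp [2B, align 2] → 34
@34: vy [2B, align 2] → 36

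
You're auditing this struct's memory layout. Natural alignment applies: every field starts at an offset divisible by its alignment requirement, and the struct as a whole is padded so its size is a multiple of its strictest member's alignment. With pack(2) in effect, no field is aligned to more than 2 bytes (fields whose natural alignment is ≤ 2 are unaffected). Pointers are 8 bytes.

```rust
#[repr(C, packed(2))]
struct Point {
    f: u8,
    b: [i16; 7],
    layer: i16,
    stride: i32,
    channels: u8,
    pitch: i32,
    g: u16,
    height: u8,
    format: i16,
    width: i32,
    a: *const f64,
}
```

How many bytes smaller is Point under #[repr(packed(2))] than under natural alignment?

natural layout:
  0..1  f  (1B, 1-aligned)
  1..2  -- padding (1B)
  2..16  b  (14B, 2-aligned)
  16..18  layer  (2B, 2-aligned)
  18..20  -- padding (2B)
  20..24  stride  (4B, 4-aligned)
  24..25  channels  (1B, 1-aligned)
  25..28  -- padding (3B)
  28..32  pitch  (4B, 4-aligned)
  32..34  g  (2B, 2-aligned)
  34..35  height  (1B, 1-aligned)
  35..36  -- padding (1B)
  36..38  format  (2B, 2-aligned)
  38..40  -- padding (2B)
  40..44  width  (4B, 4-aligned)
  44..48  -- padding (4B)
  48..56  a  (8B, 8-aligned)
  sizeof = 56, alignof = 8
packed(2) layout:
  0..1  f  (1B, 1-aligned)
  1..2  -- padding (1B)
  2..16  b  (14B, 2-aligned)
  16..18  layer  (2B, 2-aligned)
  18..22  stride  (4B, 2-aligned)
  22..23  channels  (1B, 1-aligned)
  23..24  -- padding (1B)
  24..28  pitch  (4B, 2-aligned)
  28..30  g  (2B, 2-aligned)
  30..31  height  (1B, 1-aligned)
  31..32  -- padding (1B)
  32..34  format  (2B, 2-aligned)
  34..38  width  (4B, 2-aligned)
  38..46  a  (8B, 2-aligned)
  sizeof = 46, alignof = 2
56 − 46 = 10

10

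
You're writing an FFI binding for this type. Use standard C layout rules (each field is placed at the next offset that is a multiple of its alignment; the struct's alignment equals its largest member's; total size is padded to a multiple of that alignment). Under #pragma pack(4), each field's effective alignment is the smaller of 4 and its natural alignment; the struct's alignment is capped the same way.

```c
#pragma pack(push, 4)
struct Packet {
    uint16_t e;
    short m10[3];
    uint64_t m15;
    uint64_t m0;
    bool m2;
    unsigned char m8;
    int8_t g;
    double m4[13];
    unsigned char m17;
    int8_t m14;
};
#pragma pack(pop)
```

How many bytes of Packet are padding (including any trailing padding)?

3

e at 0 (size 2, align 2) → ends 2
m10 at 2 (size 6, align 2) → ends 8
m15 at 8 (size 8, align 4) → ends 16
m0 at 16 (size 8, align 4) → ends 24
m2 at 24 (size 1, align 1) → ends 25
m8 at 25 (size 1, align 1) → ends 26
g at 26 (size 1, align 1) → ends 27
pad 1 to align 4 for m4
m4 at 28 (size 104, align 4) → ends 132
m17 at 132 (size 1, align 1) → ends 133
m14 at 133 (size 1, align 1) → ends 134
tail pad 2 to reach multiple of 4
total 136 bytes, alignment 4
data bytes 133, size 136 → padding 3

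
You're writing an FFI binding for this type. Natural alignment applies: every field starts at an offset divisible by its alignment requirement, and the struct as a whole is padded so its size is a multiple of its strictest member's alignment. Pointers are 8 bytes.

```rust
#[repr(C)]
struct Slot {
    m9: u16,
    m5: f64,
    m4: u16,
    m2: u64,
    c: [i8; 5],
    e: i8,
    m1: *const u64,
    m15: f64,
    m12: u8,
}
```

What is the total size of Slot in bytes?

64

@0: m9 [2B, align 2] → 2
+6 pad (align 8)
@8: m5 [8B, align 8] → 16
@16: m4 [2B, align 2] → 18
+6 pad (align 8)
@24: m2 [8B, align 8] → 32
@32: c [5B, align 1] → 37
@37: e [1B, align 1] → 38
+2 pad (align 8)
@40: m1 [8B, align 8] → 48
@48: m15 [8B, align 8] → 56
@56: m12 [1B, align 1] → 57
+7 tail pad (align 8)
size 64, align 8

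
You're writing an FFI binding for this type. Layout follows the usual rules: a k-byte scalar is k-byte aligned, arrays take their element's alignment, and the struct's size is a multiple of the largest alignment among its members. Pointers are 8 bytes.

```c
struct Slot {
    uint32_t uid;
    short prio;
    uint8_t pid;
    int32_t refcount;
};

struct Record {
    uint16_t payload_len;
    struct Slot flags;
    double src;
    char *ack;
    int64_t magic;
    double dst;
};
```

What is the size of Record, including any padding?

Slot: uid at 0 (size 4, align 4) → ends 4; prio at 4 (size 2, align 2) → ends 6; pid at 6 (size 1, align 1) → ends 7; pad 1 to align 4 for refcount; refcount at 8 (size 4, align 4) → ends 12; total 12 bytes, alignment 4
payload_len at 0 (size 2, align 2) → ends 2
pad 2 to align 4 for flags
flags at 4 (size 12, align 4) → ends 16
src at 16 (size 8, align 8) → ends 24
ack at 24 (size 8, align 8) → ends 32
magic at 32 (size 8, align 8) → ends 40
dst at 40 (size 8, align 8) → ends 48
total 48 bytes, alignment 8

48 bytes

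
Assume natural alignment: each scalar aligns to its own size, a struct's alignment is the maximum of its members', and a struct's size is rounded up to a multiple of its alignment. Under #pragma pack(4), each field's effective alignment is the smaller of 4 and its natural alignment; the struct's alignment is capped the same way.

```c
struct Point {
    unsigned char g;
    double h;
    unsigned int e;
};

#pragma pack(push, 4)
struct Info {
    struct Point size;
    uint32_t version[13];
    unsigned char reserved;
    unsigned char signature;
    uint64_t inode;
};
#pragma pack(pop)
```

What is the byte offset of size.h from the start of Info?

Point: g at 0 (size 1, align 1) → ends 1; pad 7 to align 8 for h; h at 8 (size 8, align 8) → ends 16; e at 16 (size 4, align 4) → ends 20; tail pad 4 to reach multiple of 8; total 24 bytes, alignment 8
size at 0 (size 24, align 4) → ends 24
within Point: h at 8
0 + 8 = 8

8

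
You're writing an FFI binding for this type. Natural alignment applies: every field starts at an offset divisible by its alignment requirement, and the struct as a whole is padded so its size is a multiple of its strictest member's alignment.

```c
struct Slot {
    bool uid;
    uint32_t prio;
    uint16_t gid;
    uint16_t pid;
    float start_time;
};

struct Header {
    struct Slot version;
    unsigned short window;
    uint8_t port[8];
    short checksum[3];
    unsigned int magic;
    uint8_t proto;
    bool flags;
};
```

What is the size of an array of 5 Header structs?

Slot: 0..1  uid  (1B, 1-aligned); 1..4  -- padding (3B); 4..8  prio  (4B, 4-aligned); 8..10  gid  (2B, 2-aligned); 10..12  pid  (2B, 2-aligned); 12..16  start_time  (4B, 4-aligned); sizeof = 16, alignof = 4
0..16  version  (16B, 4-aligned)
16..18  window  (2B, 2-aligned)
18..26  port  (8B, 1-aligned)
26..32  checksum  (6B, 2-aligned)
32..36  magic  (4B, 4-aligned)
36..37  proto  (1B, 1-aligned)
37..38  flags  (1B, 1-aligned)
38..40  -- tail padding (2B)
sizeof = 40, alignof = 4
array of 5: 5 × 40 = 200

200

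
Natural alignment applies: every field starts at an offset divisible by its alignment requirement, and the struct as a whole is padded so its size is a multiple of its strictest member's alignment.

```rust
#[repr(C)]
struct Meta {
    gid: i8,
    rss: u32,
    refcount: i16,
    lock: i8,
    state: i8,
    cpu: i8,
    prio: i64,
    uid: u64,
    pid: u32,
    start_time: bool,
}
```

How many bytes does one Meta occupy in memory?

gid at 0 (size 1, align 1) → ends 1
pad 3 to align 4 for rss
rss at 4 (size 4, align 4) → ends 8
refcount at 8 (size 2, align 2) → ends 10
lock at 10 (size 1, align 1) → ends 11
state at 11 (size 1, align 1) → ends 12
cpu at 12 (size 1, align 1) → ends 13
pad 3 to align 8 for prio
prio at 16 (size 8, align 8) → ends 24
uid at 24 (size 8, align 8) → ends 32
pid at 32 (size 4, align 4) → ends 36
start_time at 36 (size 1, align 1) → ends 37
tail pad 3 to reach multiple of 8
total 40 bytes, alignment 8

40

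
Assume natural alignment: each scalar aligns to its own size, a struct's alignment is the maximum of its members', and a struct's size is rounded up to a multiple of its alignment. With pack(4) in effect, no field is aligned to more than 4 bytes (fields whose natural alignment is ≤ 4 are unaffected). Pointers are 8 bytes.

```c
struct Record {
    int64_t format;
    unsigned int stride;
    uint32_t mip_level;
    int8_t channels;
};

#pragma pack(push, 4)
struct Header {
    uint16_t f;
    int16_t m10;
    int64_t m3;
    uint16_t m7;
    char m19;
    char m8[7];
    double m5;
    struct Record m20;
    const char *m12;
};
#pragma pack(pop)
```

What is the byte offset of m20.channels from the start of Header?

48

Record: 0..8  format  (8B, 8-aligned); 8..12  stride  (4B, 4-aligned); 12..16  mip_level  (4B, 4-aligned); 16..17  channels  (1B, 1-aligned); 17..24  -- tail padding (7B); sizeof = 24, alignof = 8
0..2  f  (2B, 2-aligned)
2..4  m10  (2B, 2-aligned)
4..12  m3  (8B, 4-aligned)
12..14  m7  (2B, 2-aligned)
14..15  m19  (1B, 1-aligned)
15..22  m8  (7B, 1-aligned)
22..24  -- padding (2B)
24..32  m5  (8B, 4-aligned)
32..56  m20  (24B, 4-aligned)
within Record: channels at 16
32 + 16 = 48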